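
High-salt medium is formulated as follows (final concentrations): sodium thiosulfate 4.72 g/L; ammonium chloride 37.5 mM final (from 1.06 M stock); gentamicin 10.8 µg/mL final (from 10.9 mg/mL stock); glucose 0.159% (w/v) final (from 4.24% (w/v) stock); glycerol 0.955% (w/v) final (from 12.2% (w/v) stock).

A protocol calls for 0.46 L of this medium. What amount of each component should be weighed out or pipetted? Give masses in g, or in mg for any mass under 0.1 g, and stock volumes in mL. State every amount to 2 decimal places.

sodium thiosulfate 2.17 g; ammonium chloride 16.27 mL; gentamicin 0.46 mL; glucose 17.25 mL; glycerol 36.01 mL

Scale factor relative to 1 L: 0.46.
sodium thiosulfate: 4.72 g/L × 0.46 L = 2.17 g
ammonium chloride: C1V1 = C2V2 → 37.5 mM × 460 mL ÷ 1060 mM = 16.27 mL
gentamicin: dilute stock: 10.8 µg/mL × 460 mL ÷ 10900 µg/mL = 0.46 mL
glucose: V = C2·V2/C1 = 0.159% ÷ 4.24% × 460 mL = 17.25 mL
glycerol: dilute stock: 0.955% ÷ 12.2% × 460 mL = 36.01 mL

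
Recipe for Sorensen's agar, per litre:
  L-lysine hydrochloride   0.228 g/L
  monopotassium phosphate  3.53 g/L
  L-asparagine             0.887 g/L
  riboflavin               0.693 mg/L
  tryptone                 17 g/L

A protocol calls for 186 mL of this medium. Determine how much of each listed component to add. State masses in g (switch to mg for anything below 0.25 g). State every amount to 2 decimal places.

L-lysine hydrochloride 42.41 mg; monopotassium phosphate 0.66 g; L-asparagine 164.98 mg; riboflavin 0.13 mg; tryptone 3.16 g

Target volume = 186 mL = 0.186 L.
L-lysine hydrochloride: 0.228 g/L × 0.186 L = 0.042408 g = 42.41 mg
monopotassium phosphate: 3.53 g/L × 0.186 L = 0.66 g
L-asparagine: 0.887 g/L × 0.186 L = 0.164982 g = 164.98 mg
riboflavin: 0.693 mg/L × 0.186 L = 0.13 mg
tryptone: 17 g/L × 0.186 L = 3.16 g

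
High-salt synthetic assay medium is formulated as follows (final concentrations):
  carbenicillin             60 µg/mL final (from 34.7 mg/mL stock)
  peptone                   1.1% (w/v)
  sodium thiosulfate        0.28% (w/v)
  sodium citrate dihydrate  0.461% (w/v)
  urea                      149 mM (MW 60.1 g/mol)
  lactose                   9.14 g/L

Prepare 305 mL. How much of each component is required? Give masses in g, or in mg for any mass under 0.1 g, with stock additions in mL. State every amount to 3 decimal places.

carbenicillin 0.527 mL; peptone 3.355 g; sodium thiosulfate 0.854 g; sodium citrate dihydrate 1.406 g; urea 2.731 g; lactose 2.788 g

Working volume: 305 mL = 0.305 L.
carbenicillin: V = C2·V2/C1 = 60 µg/mL × 305 mL ÷ 34700 µg/mL = 0.527 mL
peptone: 1.1% w/v = 11 g/L → 11 × 0.305 L = 3.355 g
sodium thiosulfate: 0.28 g per 100 mL × 305 mL ÷ 100 = 0.854 g
sodium citrate dihydrate: 0.461% w/v = 4.61 g/L → 4.61 × 0.305 L = 1.406 g
urea: 149 mmol/L × 60.1 g/mol × 0.305 L ÷ 1000 = 2.731 g
lactose: 9.14 g/L × 0.305 L = 2.788 g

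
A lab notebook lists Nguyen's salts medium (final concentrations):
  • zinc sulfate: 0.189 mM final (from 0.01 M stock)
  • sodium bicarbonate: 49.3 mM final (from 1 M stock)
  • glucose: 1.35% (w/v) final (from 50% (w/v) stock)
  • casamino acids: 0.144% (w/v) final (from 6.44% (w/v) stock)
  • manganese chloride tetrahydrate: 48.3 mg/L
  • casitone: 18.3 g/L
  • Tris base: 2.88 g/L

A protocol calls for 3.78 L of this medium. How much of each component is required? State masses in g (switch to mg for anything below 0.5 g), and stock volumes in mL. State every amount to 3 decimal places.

zinc sulfate 71.442 mL; sodium bicarbonate 186.354 mL; glucose 102.060 mL; casamino acids 84.522 mL; manganese chloride tetrahydrate 182.574 mg; casitone 69.174 g; Tris base 10.886 g

Scale factor relative to 1 L: 3.78.
zinc sulfate: dilute stock: 0.189 mM × 3780 mL ÷ 10 mM = 71.442 mL
sodium bicarbonate: V = C2·V2/C1 = 49.3 mM × 3780 mL ÷ 1000 mM = 186.354 mL
glucose: dilute stock: 1.35% ÷ 50% × 3780 mL = 102.060 mL
casamino acids: C1V1 = C2V2 → 0.144% ÷ 6.44% × 3780 mL = 84.522 mL
manganese chloride tetrahydrate: 48.3 mg/L × 3.78 L = 182.574 mg
casitone: 18.3 g/L × 3.78 L = 69.174 g
Tris base: 2.88 g/L × 3.78 L = 10.886 g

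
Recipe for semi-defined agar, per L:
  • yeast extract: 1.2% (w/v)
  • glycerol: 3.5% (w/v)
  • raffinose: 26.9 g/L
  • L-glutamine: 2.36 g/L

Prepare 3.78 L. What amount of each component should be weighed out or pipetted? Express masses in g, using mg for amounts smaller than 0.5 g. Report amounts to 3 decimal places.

yeast extract 45.360 g; glycerol 132.300 g; raffinose 101.682 g; L-glutamine 8.921 g

Scale factor relative to 1 L: 3.78.
yeast extract: 1.2% w/v = 12 g/L → 12 × 3.78 L = 45.360 g
glycerol: 3.5% w/v = 35 g/L → 35 × 3.78 L = 132.300 g
raffinose: 26.9 g/L × 3.78 L = 101.682 g
L-glutamine: 2.36 g/L × 3.78 L = 8.921 g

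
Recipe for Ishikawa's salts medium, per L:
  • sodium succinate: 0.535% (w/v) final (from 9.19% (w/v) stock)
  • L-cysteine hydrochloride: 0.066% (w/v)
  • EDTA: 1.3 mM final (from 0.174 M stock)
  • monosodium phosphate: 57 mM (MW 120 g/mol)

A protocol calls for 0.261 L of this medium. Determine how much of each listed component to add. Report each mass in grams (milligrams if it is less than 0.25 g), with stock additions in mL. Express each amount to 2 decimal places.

sodium succinate 15.19 mL; L-cysteine hydrochloride 172.26 mg; EDTA 1.95 mL; monosodium phosphate 1.79 g

Scale factor relative to 1 L: 0.261.
sodium succinate: dilute stock: 0.535% ÷ 9.19% × 261 mL = 15.19 mL
L-cysteine hydrochloride: 0.066% w/v = 0.66 g/L → 0.66 × 0.261 L = 0.17226 g = 172.26 mg
EDTA: C1V1 = C2V2 → 1.3 mM × 261 mL ÷ 174 mM = 1.95 mL
monosodium phosphate: 57 mmol/L × 120 g/mol × 0.261 L ÷ 1000 = 1.79 g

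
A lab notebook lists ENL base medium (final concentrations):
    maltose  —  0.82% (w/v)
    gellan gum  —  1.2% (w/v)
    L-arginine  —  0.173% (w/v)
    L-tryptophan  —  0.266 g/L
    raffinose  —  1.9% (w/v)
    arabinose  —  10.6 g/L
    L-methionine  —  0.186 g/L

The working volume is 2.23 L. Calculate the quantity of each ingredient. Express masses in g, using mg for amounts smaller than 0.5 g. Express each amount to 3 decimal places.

maltose 18.286 g; gellan gum 26.760 g; L-arginine 3.858 g; L-tryptophan 0.593 g; raffinose 42.370 g; arabinose 23.638 g; L-methionine 414.780 mg

Scale factor relative to 1 L: 2.23.
maltose: 0.82 g per 100 mL × 2230 mL ÷ 100 = 18.286 g
gellan gum: 1.2% w/v = 12 g/L → 12 × 2.23 L = 26.760 g
L-arginine: 0.173% w/v = 1.73 g/L → 1.73 × 2.23 L = 3.858 g
L-tryptophan: 0.266 g/L × 2.23 L = 0.593 g
raffinose: 1.9 g per 100 mL × 2230 mL ÷ 100 = 42.370 g
arabinose: 10.6 g/L × 2.23 L = 23.638 g
L-methionine: 0.186 g/L × 2.23 L = 0.41478 g = 414.780 mg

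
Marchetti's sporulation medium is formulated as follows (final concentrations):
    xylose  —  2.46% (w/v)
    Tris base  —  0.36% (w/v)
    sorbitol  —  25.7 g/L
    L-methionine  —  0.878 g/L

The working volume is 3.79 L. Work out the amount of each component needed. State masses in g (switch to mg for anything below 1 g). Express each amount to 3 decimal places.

xylose 93.234 g; Tris base 13.644 g; sorbitol 97.403 g; L-methionine 3.328 g

Working volume: 3.79 L.
xylose: 2.46 g per 100 mL × 3790 mL ÷ 100 = 93.234 g
Tris base: 0.36% w/v = 3.6 g/L → 3.6 × 3.79 L = 13.644 g
sorbitol: 25.7 g/L × 3.79 L = 97.403 g
L-methionine: 0.878 g/L × 3.79 L = 3.328 g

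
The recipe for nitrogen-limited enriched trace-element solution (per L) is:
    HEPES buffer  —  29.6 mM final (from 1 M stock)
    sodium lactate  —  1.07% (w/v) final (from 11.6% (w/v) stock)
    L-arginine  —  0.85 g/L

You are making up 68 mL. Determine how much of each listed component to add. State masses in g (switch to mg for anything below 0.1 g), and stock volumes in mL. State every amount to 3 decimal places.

Working volume: 68 mL = 0.068 L.
HEPES buffer: dilute stock: 29.6 mM × 68 mL ÷ 1000 mM = 2.013 mL
sodium lactate: dilute stock: 1.07% ÷ 11.6% × 68 mL = 6.272 mL
L-arginine: 0.85 g/L × 0.068 L = 0.0578 g = 57.800 mg

HEPES buffer 2.013 mL; sodium lactate 6.272 mL; L-arginine 57.800 mg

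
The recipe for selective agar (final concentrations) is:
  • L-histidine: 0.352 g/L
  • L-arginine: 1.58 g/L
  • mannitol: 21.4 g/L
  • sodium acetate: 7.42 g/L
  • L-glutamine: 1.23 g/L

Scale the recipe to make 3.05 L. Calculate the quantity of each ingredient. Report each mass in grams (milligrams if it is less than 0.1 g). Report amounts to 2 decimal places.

L-histidine 1.07 g; L-arginine 4.82 g; mannitol 65.27 g; sodium acetate 22.63 g; L-glutamine 3.75 g

Scale factor relative to 1 L: 3.05.
L-histidine: 0.352 g/L × 3.05 L = 1.07 g
L-arginine: 1.58 g/L × 3.05 L = 4.82 g
mannitol: 21.4 g/L × 3.05 L = 65.27 g
sodium acetate: 7.42 g/L × 3.05 L = 22.63 g
L-glutamine: 1.23 g/L × 3.05 L = 3.75 g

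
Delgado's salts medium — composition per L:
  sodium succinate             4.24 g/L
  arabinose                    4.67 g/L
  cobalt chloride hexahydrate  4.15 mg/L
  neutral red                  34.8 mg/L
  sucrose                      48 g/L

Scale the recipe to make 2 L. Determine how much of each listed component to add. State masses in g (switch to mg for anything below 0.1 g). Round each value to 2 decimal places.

sodium succinate 8.48 g; arabinose 9.34 g; cobalt chloride hexahydrate 8.30 mg; neutral red 69.60 mg; sucrose 96.00 g

Working volume: 2 L.
sodium succinate: 4.24 g/L × 2 L = 8.48 g
arabinose: 4.67 g/L × 2 L = 9.34 g
cobalt chloride hexahydrate: 4.15 mg/L × 2 L = 8.30 mg
neutral red: 34.8 mg/L × 2 L = 69.60 mg
sucrose: 48 g/L × 2 L = 96.00 g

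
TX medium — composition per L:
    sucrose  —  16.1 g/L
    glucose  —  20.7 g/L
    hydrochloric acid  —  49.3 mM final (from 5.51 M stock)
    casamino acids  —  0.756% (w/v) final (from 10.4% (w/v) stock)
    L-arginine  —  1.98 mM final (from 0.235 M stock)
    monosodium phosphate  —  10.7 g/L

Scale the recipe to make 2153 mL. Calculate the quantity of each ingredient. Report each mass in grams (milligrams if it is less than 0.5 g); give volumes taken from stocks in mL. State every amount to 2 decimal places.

sucrose 34.66 g; glucose 44.57 g; hydrochloric acid 19.26 mL; casamino acids 156.51 mL; L-arginine 18.14 mL; monosodium phosphate 23.04 g

Working volume: 2153 mL = 2.153 L.
sucrose: 16.1 g/L × 2.153 L = 34.66 g
glucose: 20.7 g/L × 2.153 L = 44.57 g
hydrochloric acid: V = C2·V2/C1 = 49.3 mM × 2153 mL ÷ 5510 mM = 19.26 mL
casamino acids: V = C2·V2/C1 = 0.756% ÷ 10.4% × 2153 mL = 156.51 mL
L-arginine: V = C2·V2/C1 = 1.98 mM × 2153 mL ÷ 235 mM = 18.14 mL
monosodium phosphate: 10.7 g/L × 2.153 L = 23.04 g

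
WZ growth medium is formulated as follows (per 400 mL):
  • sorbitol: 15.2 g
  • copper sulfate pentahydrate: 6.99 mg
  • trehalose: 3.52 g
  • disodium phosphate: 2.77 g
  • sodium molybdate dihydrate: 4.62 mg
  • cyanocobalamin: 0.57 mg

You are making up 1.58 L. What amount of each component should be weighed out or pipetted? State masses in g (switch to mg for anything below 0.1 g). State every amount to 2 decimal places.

sorbitol 60.04 g; copper sulfate pentahydrate 27.61 mg; trehalose 13.90 g; disodium phosphate 10.94 g; sodium molybdate dihydrate 18.25 mg; cyanocobalamin 2.25 mg

Scale factor = 1580 mL / 400 mL = 3.95.
sorbitol: 15.2 g × (1580 mL / 400 mL) = 60.04 g
copper sulfate pentahydrate: 6.99 mg × (1580 mL / 400 mL) = 27.61 mg
trehalose: 3.52 g × (1580 mL / 400 mL) = 13.90 g
disodium phosphate: 2.77 g × (1580 mL / 400 mL) = 10.94 g
sodium molybdate dihydrate: 4.62 mg × (1580 mL / 400 mL) = 18.25 mg
cyanocobalamin: 0.57 mg × (1580 mL / 400 mL) = 2.25 mg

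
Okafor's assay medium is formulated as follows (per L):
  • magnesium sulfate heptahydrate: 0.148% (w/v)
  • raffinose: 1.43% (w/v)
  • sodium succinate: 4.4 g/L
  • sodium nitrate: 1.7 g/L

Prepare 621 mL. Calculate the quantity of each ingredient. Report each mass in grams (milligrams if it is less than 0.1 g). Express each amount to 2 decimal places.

Target volume = 621 mL = 0.621 L.
magnesium sulfate heptahydrate: 0.148% w/v = 1.48 g/L → 1.48 × 0.621 L = 0.92 g
raffinose: 1.43 g per 100 mL × 621 mL ÷ 100 = 8.88 g
sodium succinate: 4.4 g/L × 0.621 L = 2.73 g
sodium nitrate: 1.7 g/L × 0.621 L = 1.06 g

magnesium sulfate heptahydrate 0.92 g; raffinose 8.88 g; sodium succinate 2.73 g; sodium nitrate 1.06 g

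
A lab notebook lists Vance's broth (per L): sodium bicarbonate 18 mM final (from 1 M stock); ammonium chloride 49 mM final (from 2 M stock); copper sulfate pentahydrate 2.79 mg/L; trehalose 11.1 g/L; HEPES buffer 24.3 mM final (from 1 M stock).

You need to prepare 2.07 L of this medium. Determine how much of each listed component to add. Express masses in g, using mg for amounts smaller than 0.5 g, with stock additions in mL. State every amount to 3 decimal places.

sodium bicarbonate 37.260 mL; ammonium chloride 50.715 mL; copper sulfate pentahydrate 5.775 mg; trehalose 22.977 g; HEPES buffer 50.301 mL

Scale factor relative to 1 L: 2.07.
sodium bicarbonate: V = C2·V2/C1 = 18 mM × 2070 mL ÷ 1000 mM = 37.260 mL
ammonium chloride: V = C2·V2/C1 = 49 mM × 2070 mL ÷ 2000 mM = 50.715 mL
copper sulfate pentahydrate: 2.79 mg/L × 2.07 L = 5.775 mg
trehalose: 11.1 g/L × 2.07 L = 22.977 g
HEPES buffer: V = C2·V2/C1 = 24.3 mM × 2070 mL ÷ 1000 mM = 50.301 mL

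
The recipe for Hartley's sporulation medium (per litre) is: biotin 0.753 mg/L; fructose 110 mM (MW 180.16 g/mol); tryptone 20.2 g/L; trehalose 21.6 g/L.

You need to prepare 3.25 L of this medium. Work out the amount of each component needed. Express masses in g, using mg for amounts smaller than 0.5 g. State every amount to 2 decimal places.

Working volume: 3.25 L.
biotin: 0.753 mg/L × 3.25 L = 2.45 mg
fructose: 110 mmol/L × 180.16 g/mol × 3.25 L ÷ 1000 = 64.41 g
tryptone: 20.2 g/L × 3.25 L = 65.65 g
trehalose: 21.6 g/L × 3.25 L = 70.20 g

biotin 2.45 mg; fructose 64.41 g; tryptone 65.65 g; trehalose 70.20 g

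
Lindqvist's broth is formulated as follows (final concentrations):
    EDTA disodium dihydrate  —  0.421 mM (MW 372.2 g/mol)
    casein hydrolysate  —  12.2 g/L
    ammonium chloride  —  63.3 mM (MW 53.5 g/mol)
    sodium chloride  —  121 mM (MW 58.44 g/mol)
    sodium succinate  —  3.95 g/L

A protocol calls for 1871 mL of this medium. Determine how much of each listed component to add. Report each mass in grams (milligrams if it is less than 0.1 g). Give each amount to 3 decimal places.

Scale factor relative to 1 L: 1.871.
EDTA disodium dihydrate: 0.421 mmol/L × 372.2 g/mol × 1.871 L ÷ 1000 = 0.293 g
casein hydrolysate: 12.2 g/L × 1.871 L = 22.826 g
ammonium chloride: 63.3 mmol/L × 53.5 g/mol × 1.871 L ÷ 1000 = 6.336 g
sodium chloride: 121 mmol/L × 58.44 g/mol × 1.871 L ÷ 1000 = 13.230 g
sodium succinate: 3.95 g/L × 1.871 L = 7.390 g

EDTA disodium dihydrate 0.293 g; casein hydrolysate 22.826 g; ammonium chloride 6.336 g; sodium chloride 13.230 g; sodium succinate 7.390 g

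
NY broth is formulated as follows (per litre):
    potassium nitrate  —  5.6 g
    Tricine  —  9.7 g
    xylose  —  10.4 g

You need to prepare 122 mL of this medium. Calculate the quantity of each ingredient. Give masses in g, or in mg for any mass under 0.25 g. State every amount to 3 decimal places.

Scale factor = 122 mL / 1000 mL = 0.122.
potassium nitrate: 5.6 g × (122 mL / 1000 mL) = 0.683 g
Tricine: 9.7 g × (122 mL / 1000 mL) = 1.183 g
xylose: 10.4 g × (122 mL / 1000 mL) = 1.269 g

potassium nitrate 0.683 g; Tricine 1.183 g; xylose 1.269 g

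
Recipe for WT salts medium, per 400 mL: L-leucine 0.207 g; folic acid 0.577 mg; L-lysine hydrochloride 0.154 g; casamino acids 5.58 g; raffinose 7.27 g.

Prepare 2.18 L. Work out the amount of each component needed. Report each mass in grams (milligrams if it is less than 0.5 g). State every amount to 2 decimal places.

Ratio of target to recipe volume: 2180 / 400 = 5.45.
L-leucine: 0.207 g × (2180 mL / 400 mL) = 1.13 g
folic acid: 0.577 mg × (2180 mL / 400 mL) = 3.14 mg
L-lysine hydrochloride: 0.154 g × (2180 mL / 400 mL) = 0.84 g
casamino acids: 5.58 g × (2180 mL / 400 mL) = 30.41 g
raffinose: 7.27 g × (2180 mL / 400 mL) = 39.62 g

L-leucine 1.13 g; folic acid 3.14 mg; L-lysine hydrochloride 0.84 g; casamino acids 30.41 g; raffinose 39.62 g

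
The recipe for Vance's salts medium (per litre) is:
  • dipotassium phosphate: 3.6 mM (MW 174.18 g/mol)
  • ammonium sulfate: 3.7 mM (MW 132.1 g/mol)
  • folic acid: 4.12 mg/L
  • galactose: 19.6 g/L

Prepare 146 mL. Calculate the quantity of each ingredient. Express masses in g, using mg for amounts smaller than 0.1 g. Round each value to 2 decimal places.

dipotassium phosphate 91.55 mg; ammonium sulfate 71.36 mg; folic acid 0.60 mg; galactose 2.86 g

Target volume = 146 mL = 0.146 L.
dipotassium phosphate: 3.6 mmol/L × 174.18 mg/mmol × 0.146 L = 91.55 mg
ammonium sulfate: 3.7 mmol/L × 132.1 mg/mmol × 0.146 L = 71.36 mg
folic acid: 4.12 mg/L × 0.146 L = 0.60 mg
galactose: 19.6 g/L × 0.146 L = 2.86 g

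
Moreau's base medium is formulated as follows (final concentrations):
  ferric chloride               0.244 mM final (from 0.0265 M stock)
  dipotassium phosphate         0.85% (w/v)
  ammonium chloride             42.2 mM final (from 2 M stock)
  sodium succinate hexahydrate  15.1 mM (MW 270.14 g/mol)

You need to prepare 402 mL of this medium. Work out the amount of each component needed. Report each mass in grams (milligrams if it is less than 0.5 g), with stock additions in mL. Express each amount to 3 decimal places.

ferric chloride 3.701 mL; dipotassium phosphate 3.417 g; ammonium chloride 8.482 mL; sodium succinate hexahydrate 1.640 g

Working volume: 402 mL = 0.402 L.
ferric chloride: V = C2·V2/C1 = 0.244 mM × 402 mL ÷ 26.5 mM = 3.701 mL
dipotassium phosphate: 0.85 g per 100 mL × 402 mL ÷ 100 = 3.417 g
ammonium chloride: dilute stock: 42.2 mM × 402 mL ÷ 2000 mM = 8.482 mL
sodium succinate hexahydrate: 15.1 mmol/L × 270.14 g/mol × 0.402 L ÷ 1000 = 1.640 g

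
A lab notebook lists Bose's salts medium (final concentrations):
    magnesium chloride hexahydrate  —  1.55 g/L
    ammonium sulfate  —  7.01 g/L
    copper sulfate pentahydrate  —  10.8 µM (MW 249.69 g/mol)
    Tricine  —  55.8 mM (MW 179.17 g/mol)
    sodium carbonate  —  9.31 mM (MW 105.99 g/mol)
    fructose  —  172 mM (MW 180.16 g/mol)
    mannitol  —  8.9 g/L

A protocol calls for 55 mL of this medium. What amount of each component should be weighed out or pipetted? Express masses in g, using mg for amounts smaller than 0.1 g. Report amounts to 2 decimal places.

Target volume = 55 mL = 0.055 L.
magnesium chloride hexahydrate: 1.55 g/L × 0.055 L = 0.08525 g = 85.25 mg
ammonium sulfate: 7.01 g/L × 0.055 L = 0.39 g
copper sulfate pentahydrate: 10.8 µmol/L × 249.69 g/mol × 0.055 L ÷ 1000 = 0.15 mg
Tricine: 55.8 mmol/L × 179.17 g/mol × 0.055 L ÷ 1000 = 0.55 g
sodium carbonate: 9.31 mmol/L × 105.99 mg/mmol × 0.055 L = 54.27 mg
fructose: 172 mmol/L × 180.16 g/mol × 0.055 L ÷ 1000 = 1.70 g
mannitol: 8.9 g/L × 0.055 L = 0.49 g

magnesium chloride hexahydrate 85.25 mg; ammonium sulfate 0.39 g; copper sulfate pentahydrate 0.15 mg; Tricine 0.55 g; sodium carbonate 54.27 mg; fructose 1.70 g; mannitol 0.49 g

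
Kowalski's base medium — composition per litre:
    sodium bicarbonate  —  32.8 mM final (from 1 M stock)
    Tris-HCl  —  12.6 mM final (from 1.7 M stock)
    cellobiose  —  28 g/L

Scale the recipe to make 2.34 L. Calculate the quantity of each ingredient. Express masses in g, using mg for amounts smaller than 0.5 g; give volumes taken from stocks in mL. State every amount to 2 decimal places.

Scale factor relative to 1 L: 2.34.
sodium bicarbonate: C1V1 = C2V2 → 32.8 mM × 2340 mL ÷ 1000 mM = 76.75 mL
Tris-HCl: V = C2·V2/C1 = 12.6 mM × 2340 mL ÷ 1700 mM = 17.34 mL
cellobiose: 28 g/L × 2.34 L = 65.52 g

sodium bicarbonate 76.75 mL; Tris-HCl 17.34 mL; cellobiose 65.52 g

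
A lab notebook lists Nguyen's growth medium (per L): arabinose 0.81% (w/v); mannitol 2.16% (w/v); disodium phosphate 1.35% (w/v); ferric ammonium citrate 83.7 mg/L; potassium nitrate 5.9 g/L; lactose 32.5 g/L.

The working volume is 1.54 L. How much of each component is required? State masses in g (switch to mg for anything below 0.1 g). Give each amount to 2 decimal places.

arabinose 12.47 g; mannitol 33.26 g; disodium phosphate 20.79 g; ferric ammonium citrate 0.13 g; potassium nitrate 9.09 g; lactose 50.05 g

Scale factor relative to 1 L: 1.54.
arabinose: 0.81 g per 100 mL × 1540 mL ÷ 100 = 12.47 g
mannitol: 2.16% w/v = 21.6 g/L → 21.6 × 1.54 L = 33.26 g
disodium phosphate: 1.35 g per 100 mL × 1540 mL ÷ 100 = 20.79 g
ferric ammonium citrate: 83.7 mg/L × 1.54 L = 128.898 mg = 0.13 g
potassium nitrate: 5.9 g/L × 1.54 L = 9.09 g
lactose: 32.5 g/L × 1.54 L = 50.05 g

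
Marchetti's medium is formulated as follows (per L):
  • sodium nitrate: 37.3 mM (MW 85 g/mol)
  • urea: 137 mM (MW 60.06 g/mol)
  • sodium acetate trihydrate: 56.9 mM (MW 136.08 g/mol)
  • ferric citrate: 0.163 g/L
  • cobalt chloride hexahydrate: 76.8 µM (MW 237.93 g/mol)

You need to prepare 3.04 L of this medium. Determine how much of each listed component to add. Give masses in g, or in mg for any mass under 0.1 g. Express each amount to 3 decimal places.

Working volume: 3.04 L.
sodium nitrate: 37.3 mmol/L × 85 g/mol × 3.04 L ÷ 1000 = 9.638 g
urea: 137 mmol/L × 60.06 g/mol × 3.04 L ÷ 1000 = 25.014 g
sodium acetate trihydrate: 56.9 mmol/L × 136.08 g/mol × 3.04 L ÷ 1000 = 23.539 g
ferric citrate: 0.163 g/L × 3.04 L = 0.496 g
cobalt chloride hexahydrate: 76.8 µmol/L × 237.93 g/mol × 3.04 L ÷ 1000 = 55.550 mg

sodium nitrate 9.638 g; urea 25.014 g; sodium acetate trihydrate 23.539 g; ferric citrate 0.496 g; cobalt chloride hexahydrate 55.550 mg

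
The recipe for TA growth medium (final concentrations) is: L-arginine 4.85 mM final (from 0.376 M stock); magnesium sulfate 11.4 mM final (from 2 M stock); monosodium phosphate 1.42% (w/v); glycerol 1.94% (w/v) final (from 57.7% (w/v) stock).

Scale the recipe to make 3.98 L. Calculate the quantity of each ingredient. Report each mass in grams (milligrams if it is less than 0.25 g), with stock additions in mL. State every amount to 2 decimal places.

Working volume: 3.98 L.
L-arginine: V = C2·V2/C1 = 4.85 mM × 3980 mL ÷ 376 mM = 51.34 mL
magnesium sulfate: V = C2·V2/C1 = 11.4 mM × 3980 mL ÷ 2000 mM = 22.69 mL
monosodium phosphate: 1.42% w/v = 14.2 g/L → 14.2 × 3.98 L = 56.52 g
glycerol: C1V1 = C2V2 → 1.94% ÷ 57.7% × 3980 mL = 133.82 mL

L-arginine 51.34 mL; magnesium sulfate 22.69 mL; monosodium phosphate 56.52 g; glycerol 133.82 mL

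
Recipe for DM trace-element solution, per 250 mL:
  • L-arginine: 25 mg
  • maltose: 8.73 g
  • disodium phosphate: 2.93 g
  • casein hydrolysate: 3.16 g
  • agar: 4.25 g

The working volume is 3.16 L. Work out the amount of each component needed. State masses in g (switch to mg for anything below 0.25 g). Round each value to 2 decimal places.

L-arginine 0.32 g; maltose 110.35 g; disodium phosphate 37.04 g; casein hydrolysate 39.94 g; agar 53.72 g

Scale factor = 3160 mL / 250 mL = 12.64.
L-arginine: 25 mg × (3160 mL / 250 mL) = 316 mg = 0.32 g
maltose: 8.73 g × (3160 mL / 250 mL) = 110.35 g
disodium phosphate: 2.93 g × (3160 mL / 250 mL) = 37.04 g
casein hydrolysate: 3.16 g × (3160 mL / 250 mL) = 39.94 g
agar: 4.25 g × (3160 mL / 250 mL) = 53.72 g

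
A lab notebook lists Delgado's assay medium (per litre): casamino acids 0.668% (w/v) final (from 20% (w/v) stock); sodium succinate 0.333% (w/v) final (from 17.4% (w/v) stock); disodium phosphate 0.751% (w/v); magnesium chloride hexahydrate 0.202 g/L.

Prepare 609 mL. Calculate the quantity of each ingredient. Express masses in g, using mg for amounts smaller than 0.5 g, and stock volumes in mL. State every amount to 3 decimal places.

casamino acids 20.341 mL; sodium succinate 11.655 mL; disodium phosphate 4.574 g; magnesium chloride hexahydrate 123.018 mg

Target volume = 609 mL = 0.609 L.
casamino acids: dilute stock: 0.668% ÷ 20% × 609 mL = 20.341 mL
sodium succinate: C1V1 = C2V2 → 0.333% ÷ 17.4% × 609 mL = 11.655 mL
disodium phosphate: 0.751% w/v = 7.51 g/L → 7.51 × 0.609 L = 4.574 g
magnesium chloride hexahydrate: 0.202 g/L × 0.609 L = 0.123018 g = 123.018 mg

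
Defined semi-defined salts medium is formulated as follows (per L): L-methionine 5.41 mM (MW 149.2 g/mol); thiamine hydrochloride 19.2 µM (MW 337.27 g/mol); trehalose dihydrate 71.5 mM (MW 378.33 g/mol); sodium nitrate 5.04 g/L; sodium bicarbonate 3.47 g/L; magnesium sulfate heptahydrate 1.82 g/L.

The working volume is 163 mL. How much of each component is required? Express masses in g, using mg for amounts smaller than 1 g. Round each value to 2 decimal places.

L-methionine 131.57 mg; thiamine hydrochloride 1.06 mg; trehalose dihydrate 4.41 g; sodium nitrate 821.52 mg; sodium bicarbonate 565.61 mg; magnesium sulfate heptahydrate 296.66 mg

Target volume = 163 mL = 0.163 L.
L-methionine: 5.41 mmol/L × 149.2 mg/mmol × 0.163 L = 131.57 mg
thiamine hydrochloride: 19.2 µmol/L × 337.27 g/mol × 0.163 L ÷ 1000 = 1.06 mg
trehalose dihydrate: 71.5 mmol/L × 378.33 g/mol × 0.163 L ÷ 1000 = 4.41 g
sodium nitrate: 5.04 g/L × 0.163 L = 0.82152 g = 821.52 mg
sodium bicarbonate: 3.47 g/L × 0.163 L = 0.56561 g = 565.61 mg
magnesium sulfate heptahydrate: 1.82 g/L × 0.163 L = 0.29666 g = 296.66 mg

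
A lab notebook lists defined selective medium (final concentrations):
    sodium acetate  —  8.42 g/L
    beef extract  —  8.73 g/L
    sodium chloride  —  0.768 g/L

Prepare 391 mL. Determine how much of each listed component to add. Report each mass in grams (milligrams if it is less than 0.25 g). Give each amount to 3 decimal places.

Target volume = 391 mL = 0.391 L.
sodium acetate: 8.42 g/L × 0.391 L = 3.292 g
beef extract: 8.73 g/L × 0.391 L = 3.413 g
sodium chloride: 0.768 g/L × 0.391 L = 0.300 g

sodium acetate 3.292 g; beef extract 3.413 g; sodium chloride 0.300 g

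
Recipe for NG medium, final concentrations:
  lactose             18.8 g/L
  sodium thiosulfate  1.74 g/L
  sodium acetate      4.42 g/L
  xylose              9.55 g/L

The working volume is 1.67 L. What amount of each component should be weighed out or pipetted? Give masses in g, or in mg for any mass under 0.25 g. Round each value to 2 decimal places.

Scale factor relative to 1 L: 1.67.
lactose: 18.8 g/L × 1.67 L = 31.40 g
sodium thiosulfate: 1.74 g/L × 1.67 L = 2.91 g
sodium acetate: 4.42 g/L × 1.67 L = 7.38 g
xylose: 9.55 g/L × 1.67 L = 15.95 g

lactose 31.40 g; sodium thiosulfate 2.91 g; sodium acetate 7.38 g; xylose 15.95 g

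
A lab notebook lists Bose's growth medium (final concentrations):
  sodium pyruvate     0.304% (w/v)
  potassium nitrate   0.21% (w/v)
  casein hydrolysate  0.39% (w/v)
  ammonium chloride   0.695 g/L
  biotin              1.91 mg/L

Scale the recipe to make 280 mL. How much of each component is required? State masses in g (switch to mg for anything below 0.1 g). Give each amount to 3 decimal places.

Target volume = 280 mL = 0.28 L.
sodium pyruvate: 0.304 g per 100 mL × 280 mL ÷ 100 = 0.851 g
potassium nitrate: 0.21 g per 100 mL × 280 mL ÷ 100 = 0.588 g
casein hydrolysate: 0.39 g per 100 mL × 280 mL ÷ 100 = 1.092 g
ammonium chloride: 0.695 g/L × 0.28 L = 0.195 g
biotin: 1.91 mg/L × 0.28 L = 0.535 mg

sodium pyruvate 0.851 g; potassium nitrate 0.588 g; casein hydrolysate 1.092 g; ammonium chloride 0.195 g; biotin 0.535 mg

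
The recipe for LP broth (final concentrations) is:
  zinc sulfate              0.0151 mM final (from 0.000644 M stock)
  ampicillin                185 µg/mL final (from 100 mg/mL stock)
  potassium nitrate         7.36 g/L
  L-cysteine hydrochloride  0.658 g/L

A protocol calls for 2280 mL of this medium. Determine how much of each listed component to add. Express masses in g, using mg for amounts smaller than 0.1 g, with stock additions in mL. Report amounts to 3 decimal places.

zinc sulfate 53.460 mL; ampicillin 4.218 mL; potassium nitrate 16.781 g; L-cysteine hydrochloride 1.500 g

Scale factor relative to 1 L: 2.28.
zinc sulfate: V = C2·V2/C1 = 0.0151 mM × 2280 mL ÷ 0.644 mM = 53.460 mL
ampicillin: V = C2·V2/C1 = 185 µg/mL × 2280 mL ÷ 100000 µg/mL = 4.218 mL
potassium nitrate: 7.36 g/L × 2.28 L = 16.781 g
L-cysteine hydrochloride: 0.658 g/L × 2.28 L = 1.500 g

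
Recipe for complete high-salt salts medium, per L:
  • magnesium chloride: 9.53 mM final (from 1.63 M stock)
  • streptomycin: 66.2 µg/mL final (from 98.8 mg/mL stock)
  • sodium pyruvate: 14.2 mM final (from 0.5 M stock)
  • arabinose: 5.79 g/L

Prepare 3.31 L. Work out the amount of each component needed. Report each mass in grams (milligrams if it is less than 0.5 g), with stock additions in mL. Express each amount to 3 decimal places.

Working volume: 3.31 L.
magnesium chloride: dilute stock: 9.53 mM × 3310 mL ÷ 1630 mM = 19.352 mL
streptomycin: C1V1 = C2V2 → 66.2 µg/mL × 3310 mL ÷ 98800 µg/mL = 2.218 mL
sodium pyruvate: V = C2·V2/C1 = 14.2 mM × 3310 mL ÷ 500 mM = 94.004 mL
arabinose: 5.79 g/L × 3.31 L = 19.165 g

magnesium chloride 19.352 mL; streptomycin 2.218 mL; sodium pyruvate 94.004 mL; arabinose 19.165 g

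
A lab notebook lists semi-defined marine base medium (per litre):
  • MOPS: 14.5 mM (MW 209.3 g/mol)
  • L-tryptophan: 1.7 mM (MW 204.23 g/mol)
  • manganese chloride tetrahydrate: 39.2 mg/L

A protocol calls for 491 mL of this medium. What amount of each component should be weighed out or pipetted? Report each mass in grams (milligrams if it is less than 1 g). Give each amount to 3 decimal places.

Target volume = 491 mL = 0.491 L.
MOPS: 14.5 mmol/L × 209.3 g/mol × 0.491 L ÷ 1000 = 1.490 g
L-tryptophan: 1.7 mmol/L × 204.23 mg/mmol × 0.491 L = 170.471 mg
manganese chloride tetrahydrate: 39.2 mg/L × 0.491 L = 19.247 mg

MOPS 1.490 g; L-tryptophan 170.471 mg; manganese chloride tetrahydrate 19.247 mg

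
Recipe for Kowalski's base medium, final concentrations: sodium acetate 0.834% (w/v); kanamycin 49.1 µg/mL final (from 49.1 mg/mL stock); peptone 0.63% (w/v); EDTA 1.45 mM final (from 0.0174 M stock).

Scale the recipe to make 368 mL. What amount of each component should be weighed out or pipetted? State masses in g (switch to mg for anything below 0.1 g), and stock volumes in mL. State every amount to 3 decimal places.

Working volume: 368 mL = 0.368 L.
sodium acetate: 0.834% w/v = 8.34 g/L → 8.34 × 0.368 L = 3.069 g
kanamycin: dilute stock: 49.1 µg/mL × 368 mL ÷ 49100 µg/mL = 0.368 mL
peptone: 0.63% w/v = 6.3 g/L → 6.3 × 0.368 L = 2.318 g
EDTA: C1V1 = C2V2 → 1.45 mM × 368 mL ÷ 17.4 mM = 30.667 mL

sodium acetate 3.069 g; kanamycin 0.368 mL; peptone 2.318 g; EDTA 30.667 mL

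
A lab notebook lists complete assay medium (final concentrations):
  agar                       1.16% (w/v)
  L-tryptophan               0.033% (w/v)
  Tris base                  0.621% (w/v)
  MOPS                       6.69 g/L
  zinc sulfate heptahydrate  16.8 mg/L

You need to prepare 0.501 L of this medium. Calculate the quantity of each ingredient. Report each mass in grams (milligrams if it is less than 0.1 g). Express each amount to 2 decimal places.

Scale factor relative to 1 L: 0.501.
agar: 1.16 g per 100 mL × 501 mL ÷ 100 = 5.81 g
L-tryptophan: 0.033 g per 100 mL × 501 mL ÷ 100 = 0.17 g
Tris base: 0.621 g per 100 mL × 501 mL ÷ 100 = 3.11 g
MOPS: 6.69 g/L × 0.501 L = 3.35 g
zinc sulfate heptahydrate: 16.8 mg/L × 0.501 L = 8.42 mg

agar 5.81 g; L-tryptophan 0.17 g; Tris base 3.11 g; MOPS 3.35 g; zinc sulfate heptahydrate 8.42 mg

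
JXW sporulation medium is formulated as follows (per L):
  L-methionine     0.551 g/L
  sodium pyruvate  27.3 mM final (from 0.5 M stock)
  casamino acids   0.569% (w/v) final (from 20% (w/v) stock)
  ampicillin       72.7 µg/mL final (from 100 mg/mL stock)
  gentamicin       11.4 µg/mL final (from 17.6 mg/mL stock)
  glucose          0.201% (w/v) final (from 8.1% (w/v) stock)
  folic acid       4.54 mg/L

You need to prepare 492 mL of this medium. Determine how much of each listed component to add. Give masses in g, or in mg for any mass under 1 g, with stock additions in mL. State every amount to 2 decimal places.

L-methionine 271.09 mg; sodium pyruvate 26.86 mL; casamino acids 14.00 mL; ampicillin 0.36 mL; gentamicin 0.32 mL; glucose 12.21 mL; folic acid 2.23 mg

Working volume: 492 mL = 0.492 L.
L-methionine: 0.551 g/L × 0.492 L = 0.271092 g = 271.09 mg
sodium pyruvate: dilute stock: 27.3 mM × 492 mL ÷ 500 mM = 26.86 mL
casamino acids: V = C2·V2/C1 = 0.569% ÷ 20% × 492 mL = 14.00 mL
ampicillin: V = C2·V2/C1 = 72.7 µg/mL × 492 mL ÷ 100000 µg/mL = 0.36 mL
gentamicin: dilute stock: 11.4 µg/mL × 492 mL ÷ 17600 µg/mL = 0.32 mL
glucose: V = C2·V2/C1 = 0.201% ÷ 8.1% × 492 mL = 12.21 mL
folic acid: 4.54 mg/L × 0.492 L = 2.23 mg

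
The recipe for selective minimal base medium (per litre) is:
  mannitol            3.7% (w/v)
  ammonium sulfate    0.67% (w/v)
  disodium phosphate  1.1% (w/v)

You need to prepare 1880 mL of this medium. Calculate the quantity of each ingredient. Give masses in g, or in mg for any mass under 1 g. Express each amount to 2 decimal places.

mannitol 69.56 g; ammonium sulfate 12.60 g; disodium phosphate 20.68 g

Working volume: 1880 mL = 1.88 L.
mannitol: 3.7 g per 100 mL × 1880 mL ÷ 100 = 69.56 g
ammonium sulfate: 0.67 g per 100 mL × 1880 mL ÷ 100 = 12.60 g
disodium phosphate: 1.1 g per 100 mL × 1880 mL ÷ 100 = 20.68 g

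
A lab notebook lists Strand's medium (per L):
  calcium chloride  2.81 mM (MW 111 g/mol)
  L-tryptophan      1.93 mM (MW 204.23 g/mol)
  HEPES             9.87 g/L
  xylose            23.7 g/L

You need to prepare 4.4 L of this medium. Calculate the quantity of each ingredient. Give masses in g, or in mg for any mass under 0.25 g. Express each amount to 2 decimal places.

Scale factor relative to 1 L: 4.4.
calcium chloride: 2.81 mmol/L × 111 g/mol × 4.4 L ÷ 1000 = 1.37 g
L-tryptophan: 1.93 mmol/L × 204.23 g/mol × 4.4 L ÷ 1000 = 1.73 g
HEPES: 9.87 g/L × 4.4 L = 43.43 g
xylose: 23.7 g/L × 4.4 L = 104.28 g

calcium chloride 1.37 g; L-tryptophan 1.73 g; HEPES 43.43 g; xylose 104.28 g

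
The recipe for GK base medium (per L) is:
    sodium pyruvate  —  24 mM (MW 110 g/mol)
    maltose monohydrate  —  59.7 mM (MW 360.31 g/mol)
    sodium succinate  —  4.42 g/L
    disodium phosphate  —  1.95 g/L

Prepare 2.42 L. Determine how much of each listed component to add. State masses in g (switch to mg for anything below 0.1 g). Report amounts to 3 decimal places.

Scale factor relative to 1 L: 2.42.
sodium pyruvate: 24 mmol/L × 110 g/mol × 2.42 L ÷ 1000 = 6.389 g
maltose monohydrate: 59.7 mmol/L × 360.31 g/mol × 2.42 L ÷ 1000 = 52.055 g
sodium succinate: 4.42 g/L × 2.42 L = 10.696 g
disodium phosphate: 1.95 g/L × 2.42 L = 4.719 g

sodium pyruvate 6.389 g; maltose monohydrate 52.055 g; sodium succinate 10.696 g; disodium phosphate 4.719 g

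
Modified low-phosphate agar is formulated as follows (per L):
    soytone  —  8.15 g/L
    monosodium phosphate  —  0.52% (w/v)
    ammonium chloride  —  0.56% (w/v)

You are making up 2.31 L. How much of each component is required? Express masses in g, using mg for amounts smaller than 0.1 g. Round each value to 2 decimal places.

Working volume: 2.31 L.
soytone: 8.15 g/L × 2.31 L = 18.83 g
monosodium phosphate: 0.52% w/v = 5.2 g/L → 5.2 × 2.31 L = 12.01 g
ammonium chloride: 0.56% w/v = 5.6 g/L → 5.6 × 2.31 L = 12.94 g

soytone 18.83 g; monosodium phosphate 12.01 g; ammonium chloride 12.94 g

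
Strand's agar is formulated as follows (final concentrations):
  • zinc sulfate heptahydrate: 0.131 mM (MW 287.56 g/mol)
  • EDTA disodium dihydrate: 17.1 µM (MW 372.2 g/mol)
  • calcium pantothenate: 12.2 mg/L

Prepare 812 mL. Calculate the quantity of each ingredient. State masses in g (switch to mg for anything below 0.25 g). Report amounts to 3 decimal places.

zinc sulfate heptahydrate 30.588 mg; EDTA disodium dihydrate 5.168 mg; calcium pantothenate 9.906 mg

Scale factor relative to 1 L: 0.812.
zinc sulfate heptahydrate: 0.131 mmol/L × 287.56 mg/mmol × 0.812 L = 30.588 mg
EDTA disodium dihydrate: 17.1 µmol/L × 372.2 g/mol × 0.812 L ÷ 1000 = 5.168 mg
calcium pantothenate: 12.2 mg/L × 0.812 L = 9.906 mg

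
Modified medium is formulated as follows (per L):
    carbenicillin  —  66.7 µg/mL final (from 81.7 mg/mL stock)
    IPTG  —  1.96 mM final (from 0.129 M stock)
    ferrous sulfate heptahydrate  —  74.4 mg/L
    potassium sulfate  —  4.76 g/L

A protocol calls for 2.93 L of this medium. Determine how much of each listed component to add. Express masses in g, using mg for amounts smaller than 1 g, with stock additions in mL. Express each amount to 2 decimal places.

carbenicillin 2.39 mL; IPTG 44.52 mL; ferrous sulfate heptahydrate 217.99 mg; potassium sulfate 13.95 g

Scale factor relative to 1 L: 2.93.
carbenicillin: V = C2·V2/C1 = 66.7 µg/mL × 2930 mL ÷ 81700 µg/mL = 2.39 mL
IPTG: C1V1 = C2V2 → 1.96 mM × 2930 mL ÷ 129 mM = 44.52 mL
ferrous sulfate heptahydrate: 74.4 mg/L × 2.93 L = 217.99 mg
potassium sulfate: 4.76 g/L × 2.93 L = 13.95 g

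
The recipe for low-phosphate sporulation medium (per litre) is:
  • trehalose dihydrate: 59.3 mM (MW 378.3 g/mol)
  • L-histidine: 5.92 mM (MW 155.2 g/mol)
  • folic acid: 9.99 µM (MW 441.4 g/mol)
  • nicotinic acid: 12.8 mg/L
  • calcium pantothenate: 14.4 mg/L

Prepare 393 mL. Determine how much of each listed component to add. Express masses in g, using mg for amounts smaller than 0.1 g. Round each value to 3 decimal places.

Target volume = 393 mL = 0.393 L.
trehalose dihydrate: 59.3 mmol/L × 378.3 g/mol × 0.393 L ÷ 1000 = 8.816 g
L-histidine: 5.92 mmol/L × 155.2 g/mol × 0.393 L ÷ 1000 = 0.361 g
folic acid: 9.99 µmol/L × 441.4 g/mol × 0.393 L ÷ 1000 = 1.733 mg
nicotinic acid: 12.8 mg/L × 0.393 L = 5.030 mg
calcium pantothenate: 14.4 mg/L × 0.393 L = 5.659 mg

trehalose dihydrate 8.816 g; L-histidine 0.361 g; folic acid 1.733 mg; nicotinic acid 5.030 mg; calcium pantothenate 5.659 mg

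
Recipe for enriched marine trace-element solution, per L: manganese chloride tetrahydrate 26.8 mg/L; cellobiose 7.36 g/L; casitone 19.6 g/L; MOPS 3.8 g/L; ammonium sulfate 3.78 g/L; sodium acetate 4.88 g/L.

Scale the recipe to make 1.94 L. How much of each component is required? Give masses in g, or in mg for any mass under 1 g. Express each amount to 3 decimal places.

Scale factor relative to 1 L: 1.94.
manganese chloride tetrahydrate: 26.8 mg/L × 1.94 L = 51.992 mg
cellobiose: 7.36 g/L × 1.94 L = 14.278 g
casitone: 19.6 g/L × 1.94 L = 38.024 g
MOPS: 3.8 g/L × 1.94 L = 7.372 g
ammonium sulfate: 3.78 g/L × 1.94 L = 7.333 g
sodium acetate: 4.88 g/L × 1.94 L = 9.467 g

manganese chloride tetrahydrate 51.992 mg; cellobiose 14.278 g; casitone 38.024 g; MOPS 7.372 g; ammonium sulfate 7.333 g; sodium acetate 9.467 g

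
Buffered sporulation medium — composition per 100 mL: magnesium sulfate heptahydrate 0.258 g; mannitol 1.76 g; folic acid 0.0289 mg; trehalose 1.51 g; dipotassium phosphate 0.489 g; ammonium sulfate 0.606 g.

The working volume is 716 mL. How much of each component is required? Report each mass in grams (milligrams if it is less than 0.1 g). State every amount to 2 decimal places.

magnesium sulfate heptahydrate 1.85 g; mannitol 12.60 g; folic acid 0.21 mg; trehalose 10.81 g; dipotassium phosphate 3.50 g; ammonium sulfate 4.34 g

Scale factor = 716 mL / 100 mL = 7.16.
magnesium sulfate heptahydrate: 0.258 g × (716 mL / 100 mL) = 1.85 g
mannitol: 1.76 g × (716 mL / 100 mL) = 12.60 g
folic acid: 0.0289 mg × (716 mL / 100 mL) = 0.21 mg
trehalose: 1.51 g × (716 mL / 100 mL) = 10.81 g
dipotassium phosphate: 0.489 g × (716 mL / 100 mL) = 3.50 g
ammonium sulfate: 0.606 g × (716 mL / 100 mL) = 4.34 g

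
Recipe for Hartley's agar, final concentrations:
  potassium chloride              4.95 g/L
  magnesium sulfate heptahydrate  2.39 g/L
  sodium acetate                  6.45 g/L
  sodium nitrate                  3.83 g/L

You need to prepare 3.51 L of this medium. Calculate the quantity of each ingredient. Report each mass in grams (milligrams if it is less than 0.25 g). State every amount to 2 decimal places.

potassium chloride 17.37 g; magnesium sulfate heptahydrate 8.39 g; sodium acetate 22.64 g; sodium nitrate 13.44 g

Working volume: 3.51 L.
potassium chloride: 4.95 g/L × 3.51 L = 17.37 g
magnesium sulfate heptahydrate: 2.39 g/L × 3.51 L = 8.39 g
sodium acetate: 6.45 g/L × 3.51 L = 22.64 g
sodium nitrate: 3.83 g/L × 3.51 L = 13.44 g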